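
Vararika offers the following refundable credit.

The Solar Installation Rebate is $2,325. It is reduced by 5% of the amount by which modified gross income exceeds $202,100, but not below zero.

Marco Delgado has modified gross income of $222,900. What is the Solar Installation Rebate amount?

$1,285

Solar Installation Rebate: 5% of the $20,800 excess over $202,100 is $1,040; credit = $2,325 − $1,040 = $1,285.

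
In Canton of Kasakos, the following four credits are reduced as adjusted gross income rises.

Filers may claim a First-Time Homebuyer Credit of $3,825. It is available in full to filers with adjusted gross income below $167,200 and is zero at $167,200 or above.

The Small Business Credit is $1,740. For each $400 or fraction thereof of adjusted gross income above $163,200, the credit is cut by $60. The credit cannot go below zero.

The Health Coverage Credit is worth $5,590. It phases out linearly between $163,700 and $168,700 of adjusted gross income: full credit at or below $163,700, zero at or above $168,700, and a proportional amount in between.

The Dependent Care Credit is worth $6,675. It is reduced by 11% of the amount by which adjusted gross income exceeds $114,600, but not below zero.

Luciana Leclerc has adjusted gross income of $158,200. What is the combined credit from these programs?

$13,034

First-Time Homebuyer Credit: $158,200 is below the $167,200 cutoff, so the full $3,825 applies.
Small Business Credit: $158,200 is at or below the $163,200 threshold, so the full $1,740 applies.
Health Coverage Credit: $158,200 is at or below the $163,700 threshold, so the full $5,590 applies.
Dependent Care Credit: 11% of the $43,600 excess over $114,600 is $4,796; credit = $6,675 − $4,796 = $1,879.
Total: $3,825 + $1,740 + $5,590 + $1,879 = $13,034.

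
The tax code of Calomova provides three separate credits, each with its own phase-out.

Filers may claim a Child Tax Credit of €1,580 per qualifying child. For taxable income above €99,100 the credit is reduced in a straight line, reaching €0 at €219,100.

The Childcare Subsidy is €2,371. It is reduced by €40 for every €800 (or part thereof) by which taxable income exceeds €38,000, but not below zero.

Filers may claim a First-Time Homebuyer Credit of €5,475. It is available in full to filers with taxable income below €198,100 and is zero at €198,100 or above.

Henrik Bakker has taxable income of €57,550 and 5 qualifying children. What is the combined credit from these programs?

€14,746

Child Tax Credit: base = 5 × €1,580 = €7,900. €57,550 is at or below the €99,100 threshold, so the full €7,900 applies.
Childcare Subsidy: income exceeds €38,000 by €19,550, which is 25 full-or-partial €800 increments; reduction = 25 × €40 = €1,000, leaving €1,371.
First-Time Homebuyer Credit: €57,550 is below the €198,100 cutoff, so the full €5,475 applies.
Total: €7,900 + €1,371 + €5,475 = €14,746.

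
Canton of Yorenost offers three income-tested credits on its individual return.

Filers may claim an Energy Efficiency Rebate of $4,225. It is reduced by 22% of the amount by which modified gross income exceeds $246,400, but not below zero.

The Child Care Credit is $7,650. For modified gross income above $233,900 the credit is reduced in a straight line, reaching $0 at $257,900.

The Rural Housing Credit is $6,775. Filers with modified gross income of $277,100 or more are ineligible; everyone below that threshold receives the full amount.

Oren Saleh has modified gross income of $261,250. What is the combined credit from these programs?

$7,733

Energy Efficiency Rebate: 22% of the $14,850 excess over $246,400 is $3,267; credit = $4,225 − $3,267 = $958.
Child Care Credit: $261,250 is at or above $257,900, so the credit is $0.
Rural Housing Credit: $261,250 is below the $277,100 cutoff, so the full $6,775 applies.
Total: $958 + $0 + $6,775 = $7,733.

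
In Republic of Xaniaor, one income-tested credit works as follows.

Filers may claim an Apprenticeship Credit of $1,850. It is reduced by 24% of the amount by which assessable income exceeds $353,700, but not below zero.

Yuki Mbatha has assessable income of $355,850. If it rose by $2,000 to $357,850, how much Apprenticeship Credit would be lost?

$480

At $355,850 — 24% of the $2,150 excess over $353,700 is $516; credit = $1,850 − $516 = $1,334.
At $357,850 — 24% of the $4,150 excess over $353,700 is $996; credit = $1,850 − $996 = $854.
Lost: $1,334 − $854 = $480.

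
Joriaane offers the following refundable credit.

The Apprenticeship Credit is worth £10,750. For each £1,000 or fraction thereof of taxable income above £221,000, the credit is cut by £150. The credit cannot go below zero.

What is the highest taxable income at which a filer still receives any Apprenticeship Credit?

After 71 increments the reduction is 71 × £150 = £10,650, leaving £100; one more increment wipes it out. Increment 71 ends at excess 71 × £1,000 = £71,000, so the highest qualifying income is £221,000 + £71,000 = £292,000.

£292,000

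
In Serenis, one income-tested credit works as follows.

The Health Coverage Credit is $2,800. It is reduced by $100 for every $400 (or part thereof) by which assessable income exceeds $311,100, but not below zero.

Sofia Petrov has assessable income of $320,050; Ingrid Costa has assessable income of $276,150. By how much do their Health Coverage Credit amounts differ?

$2,300

Sofia ($320,050): Health Coverage Credit: income exceeds $311,100 by $8,950, which is 23 full-or-partial $400 increments; reduction = 23 × $100 = $2,300, leaving $500.
Ingrid ($276,150): Health Coverage Credit: $276,150 is at or below the $311,100 threshold, so the full $2,800 applies.
Difference: |$500 − $2,800| = $2,300.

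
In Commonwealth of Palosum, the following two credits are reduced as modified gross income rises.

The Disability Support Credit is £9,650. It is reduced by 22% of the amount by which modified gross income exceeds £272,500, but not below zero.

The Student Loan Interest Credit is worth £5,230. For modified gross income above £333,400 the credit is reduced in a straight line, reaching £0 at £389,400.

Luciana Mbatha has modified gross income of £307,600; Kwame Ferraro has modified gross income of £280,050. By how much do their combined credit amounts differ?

£6,061

Luciana (£307,600): Disability Support Credit: 22% of the £35,100 excess over £272,500 is £7,722; credit = £9,650 − £7,722 = £1,928. Student Loan Interest Credit: £307,600 is at or below the £333,400 threshold, so the full £5,230 applies. total £1,928 + £5,230 = £7,158
Kwame (£280,050): Disability Support Credit: 22% of the £7,550 excess over £272,500 is £1,661; credit = £9,650 − £1,661 = £7,989. Student Loan Interest Credit: £280,050 is at or below the £333,400 threshold, so the full £5,230 applies. total £7,989 + £5,230 = £13,219
Difference: |£7,158 − £13,219| = £6,061.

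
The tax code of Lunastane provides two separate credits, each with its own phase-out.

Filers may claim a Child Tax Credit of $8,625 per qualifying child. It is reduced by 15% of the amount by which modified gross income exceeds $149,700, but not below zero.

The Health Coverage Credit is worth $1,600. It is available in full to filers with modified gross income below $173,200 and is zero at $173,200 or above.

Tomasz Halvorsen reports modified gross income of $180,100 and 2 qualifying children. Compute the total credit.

Child Tax Credit: base = 2 × $8,625 = $17,250. 15% of the $30,400 excess over $149,700 is $4,560; credit = $17,250 − $4,560 = $12,690.
Health Coverage Credit: $180,100 meets or exceeds the $173,200 cutoff, so the credit is $0.
Total: $12,690 + $0 = $12,690.

$12,690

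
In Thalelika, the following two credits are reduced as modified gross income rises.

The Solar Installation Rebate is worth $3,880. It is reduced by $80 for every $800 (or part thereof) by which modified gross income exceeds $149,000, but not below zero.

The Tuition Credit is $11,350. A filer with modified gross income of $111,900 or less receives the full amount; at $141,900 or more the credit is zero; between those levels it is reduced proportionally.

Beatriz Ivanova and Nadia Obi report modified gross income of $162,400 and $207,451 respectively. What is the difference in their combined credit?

$2,520

Beatriz ($162,400): Solar Installation Rebate: income exceeds $149,000 by $13,400, which is 17 full-or-partial $800 increments; reduction = 17 × $80 = $1,360, leaving $2,520. Tuition Credit: $162,400 is at or above $141,900, so the credit is $0. total $2,520 + $0 = $2,520
Nadia ($207,451): Solar Installation Rebate: income exceeds $149,000 by $58,451 → 74 increments × $80 = $5,920 ≥ base, so the credit is $0. Tuition Credit: $207,451 is at or above $141,900, so the credit is $0. total $0 + $0 = $0
Difference: |$2,520 − $0| = $2,520.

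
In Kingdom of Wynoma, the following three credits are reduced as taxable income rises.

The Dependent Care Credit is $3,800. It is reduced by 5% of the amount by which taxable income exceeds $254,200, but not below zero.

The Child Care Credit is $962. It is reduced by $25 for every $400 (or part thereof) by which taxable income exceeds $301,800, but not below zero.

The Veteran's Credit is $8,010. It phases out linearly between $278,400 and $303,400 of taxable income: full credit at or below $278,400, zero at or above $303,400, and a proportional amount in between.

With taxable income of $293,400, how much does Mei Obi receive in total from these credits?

Dependent Care Credit: 5% of the $39,200 excess over $254,200 is $1,960; credit = $3,800 − $1,960 = $1,840.
Child Care Credit: $293,400 is at or below the $301,800 threshold, so the full $962 applies.
Veteran's Credit: $293,400 is $15,000 into a $25,000 phase-out range, leaving 10,000/25,000 of the credit: $8,010 × 10,000/25,000 = $3,204.
Total: $1,840 + $962 + $3,204 = $6,006.

$6,006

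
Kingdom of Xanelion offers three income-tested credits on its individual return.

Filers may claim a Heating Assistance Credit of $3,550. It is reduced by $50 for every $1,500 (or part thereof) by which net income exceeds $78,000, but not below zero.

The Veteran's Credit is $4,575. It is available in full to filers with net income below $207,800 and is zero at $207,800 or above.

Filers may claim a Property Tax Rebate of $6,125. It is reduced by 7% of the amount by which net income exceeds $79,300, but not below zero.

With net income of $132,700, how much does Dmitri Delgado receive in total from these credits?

Heating Assistance Credit: income exceeds $78,000 by $54,700, which is 37 full-or-partial $1,500 increments; reduction = 37 × $50 = $1,850, leaving $1,700.
Veteran's Credit: $132,700 is below the $207,800 cutoff, so the full $4,575 applies.
Property Tax Rebate: 7% of the $53,400 excess over $79,300 is $3,738; credit = $6,125 − $3,738 = $2,387.
Total: $1,700 + $4,575 + $2,387 = $8,662.

$8,662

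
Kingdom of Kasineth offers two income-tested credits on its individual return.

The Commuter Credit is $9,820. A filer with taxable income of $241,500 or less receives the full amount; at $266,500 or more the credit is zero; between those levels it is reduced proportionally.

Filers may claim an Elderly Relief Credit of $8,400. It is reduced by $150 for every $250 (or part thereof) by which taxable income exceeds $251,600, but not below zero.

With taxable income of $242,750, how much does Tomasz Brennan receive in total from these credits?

Commuter Credit: $242,750 is $1,250 into a $25,000 phase-out range, leaving 23,750/25,000 of the credit: $9,820 × 23,750/25,000 = $9,329.
Elderly Relief Credit: $242,750 is at or below the $251,600 threshold, so the full $8,400 applies.
Total: $9,329 + $8,400 = $17,729.

$17,729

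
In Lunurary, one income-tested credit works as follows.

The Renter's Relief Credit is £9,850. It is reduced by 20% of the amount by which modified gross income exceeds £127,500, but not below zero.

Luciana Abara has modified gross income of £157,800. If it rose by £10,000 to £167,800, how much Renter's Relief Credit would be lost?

At £157,800 — 20% of the £30,300 excess over £127,500 is £6,060; credit = £9,850 − £6,060 = £3,790.
At £167,800 — 20% of the £40,300 excess over £127,500 is £8,060; credit = £9,850 − £8,060 = £1,790.
Lost: £3,790 − £1,790 = £2,000.

£2,000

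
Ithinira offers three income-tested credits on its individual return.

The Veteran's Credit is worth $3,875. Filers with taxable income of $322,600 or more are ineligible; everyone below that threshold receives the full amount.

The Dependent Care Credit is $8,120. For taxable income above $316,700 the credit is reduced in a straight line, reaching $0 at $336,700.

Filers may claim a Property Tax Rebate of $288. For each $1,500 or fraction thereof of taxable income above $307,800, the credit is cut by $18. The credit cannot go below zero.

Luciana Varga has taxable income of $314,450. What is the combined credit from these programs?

Veteran's Credit: $314,450 is below the $322,600 cutoff, so the full $3,875 applies.
Dependent Care Credit: $314,450 is at or below the $316,700 threshold, so the full $8,120 applies.
Property Tax Rebate: income exceeds $307,800 by $6,650, which is 5 full-or-partial $1,500 increments; reduction = 5 × $18 = $90, leaving $198.
Total: $3,875 + $8,120 + $198 = $12,193.

$12,193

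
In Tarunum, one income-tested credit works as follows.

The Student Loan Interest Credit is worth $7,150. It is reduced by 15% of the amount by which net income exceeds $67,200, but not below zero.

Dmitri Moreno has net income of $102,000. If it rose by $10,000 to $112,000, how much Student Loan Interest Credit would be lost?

At $102,000 — 15% of the $34,800 excess over $67,200 is $5,220; credit = $7,150 − $5,220 = $1,930.
At $112,000 — 15% of the $44,800 excess over $67,200 is $6,720; credit = $7,150 − $6,720 = $430.
Lost: $1,930 − $430 = $1,500.

$1,500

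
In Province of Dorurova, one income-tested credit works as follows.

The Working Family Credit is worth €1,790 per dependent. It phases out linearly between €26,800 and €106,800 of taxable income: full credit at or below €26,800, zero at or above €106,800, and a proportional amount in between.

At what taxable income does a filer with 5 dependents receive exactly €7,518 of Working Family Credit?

€39,600

Full credit = 5 × €1,790 = €8,950.
€7,518 is 7,518/8,950 of the full €8,950, so 1,432/8,950 of the €80,000 range has been used: income = €26,800 + €80,000 × 1,432/8,950 = €39,600.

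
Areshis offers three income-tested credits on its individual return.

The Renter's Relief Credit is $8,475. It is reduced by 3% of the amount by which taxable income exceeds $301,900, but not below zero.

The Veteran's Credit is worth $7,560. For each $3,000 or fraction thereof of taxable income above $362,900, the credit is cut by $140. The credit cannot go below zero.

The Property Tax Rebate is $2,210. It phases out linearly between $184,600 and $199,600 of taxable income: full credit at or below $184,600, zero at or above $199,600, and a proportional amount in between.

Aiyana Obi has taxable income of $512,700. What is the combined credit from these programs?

$2,711

Renter's Relief Credit: 3% of the $210,800 excess over $301,900 is $6,324; credit = $8,475 − $6,324 = $2,151.
Veteran's Credit: income exceeds $362,900 by $149,800, which is 50 full-or-partial $3,000 increments; reduction = 50 × $140 = $7,000, leaving $560.
Property Tax Rebate: $512,700 is at or above $199,600, so the credit is $0.
Total: $2,151 + $560 + $0 = $2,711.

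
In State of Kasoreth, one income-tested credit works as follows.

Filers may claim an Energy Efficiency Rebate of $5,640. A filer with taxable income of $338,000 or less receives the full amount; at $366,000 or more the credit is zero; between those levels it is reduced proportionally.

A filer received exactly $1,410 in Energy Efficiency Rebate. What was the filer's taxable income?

$359,000

$1,410 is 1,410/5,640 of the full $5,640, so 4,230/5,640 of the $28,000 range has been used: income = $338,000 + $28,000 × 4,230/5,640 = $359,000.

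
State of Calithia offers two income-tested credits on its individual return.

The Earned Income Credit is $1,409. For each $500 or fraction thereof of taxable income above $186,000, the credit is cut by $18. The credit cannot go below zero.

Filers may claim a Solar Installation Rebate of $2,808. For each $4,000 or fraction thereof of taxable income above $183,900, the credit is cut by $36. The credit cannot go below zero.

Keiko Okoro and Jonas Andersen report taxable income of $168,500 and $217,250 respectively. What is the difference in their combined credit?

Keiko ($168,500): Earned Income Credit: $168,500 is at or below the $186,000 threshold, so the full $1,409 applies. Solar Installation Rebate: $168,500 is at or below the $183,900 threshold, so the full $2,808 applies. total $1,409 + $2,808 = $4,217
Jonas ($217,250): Earned Income Credit: income exceeds $186,000 by $31,250, which is 63 full-or-partial $500 increments; reduction = 63 × $18 = $1,134, leaving $275. Solar Installation Rebate: income exceeds $183,900 by $33,350, which is 9 full-or-partial $4,000 increments; reduction = 9 × $36 = $324, leaving $2,484. total $275 + $2,484 = $2,759
Difference: |$4,217 − $2,759| = $1,458.

$1,458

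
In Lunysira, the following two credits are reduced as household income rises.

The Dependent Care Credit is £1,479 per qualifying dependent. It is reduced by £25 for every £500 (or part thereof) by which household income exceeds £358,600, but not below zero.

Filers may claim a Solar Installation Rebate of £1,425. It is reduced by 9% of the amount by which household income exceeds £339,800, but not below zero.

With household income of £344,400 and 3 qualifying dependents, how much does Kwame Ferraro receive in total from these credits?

Dependent Care Credit: base = 3 × £1,479 = £4,437. £344,400 is at or below the £358,600 threshold, so the full £4,437 applies.
Solar Installation Rebate: 9% of the £4,600 excess over £339,800 is £414; credit = £1,425 − £414 = £1,011.
Total: £4,437 + £1,011 = £5,448.

£5,448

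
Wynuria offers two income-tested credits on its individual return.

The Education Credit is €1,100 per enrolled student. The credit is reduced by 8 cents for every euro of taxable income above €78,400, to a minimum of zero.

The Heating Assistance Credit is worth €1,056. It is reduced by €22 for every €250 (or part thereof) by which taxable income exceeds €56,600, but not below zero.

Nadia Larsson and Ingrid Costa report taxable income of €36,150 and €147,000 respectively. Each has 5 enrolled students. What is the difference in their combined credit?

Nadia (€36,150): Education Credit: base = 5 × €1,100 = €5,500. €36,150 is at or below the €78,400 threshold, so the full €5,500 applies. Heating Assistance Credit: €36,150 is at or below the €56,600 threshold, so the full €1,056 applies. total €5,500 + €1,056 = €6,556
Ingrid (€147,000): Education Credit: base = 5 × €1,100 = €5,500. 8% of the €68,600 excess over €78,400 is €5,488; credit = €5,500 − €5,488 = €12. Heating Assistance Credit: income exceeds €56,600 by €90,400 → 362 increments × €22 = €7,964 ≥ base, so the credit is €0. total €12 + €0 = €12
Difference: |€6,556 − €12| = €6,544.

€6,544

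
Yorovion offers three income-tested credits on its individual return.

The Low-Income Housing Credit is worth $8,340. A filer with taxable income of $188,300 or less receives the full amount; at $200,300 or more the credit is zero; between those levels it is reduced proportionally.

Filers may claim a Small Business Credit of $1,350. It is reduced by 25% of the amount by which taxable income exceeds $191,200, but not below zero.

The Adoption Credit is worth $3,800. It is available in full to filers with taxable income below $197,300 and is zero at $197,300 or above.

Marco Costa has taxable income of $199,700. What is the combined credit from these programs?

Low-Income Housing Credit: $199,700 is $11,400 into a $12,000 phase-out range, leaving 600/12,000 of the credit: $8,340 × 600/12,000 = $417.
Small Business Credit: 25% of the $8,500 excess over $191,200 is $2,125 ≥ base, so the credit is $0.
Adoption Credit: $199,700 meets or exceeds the $197,300 cutoff, so the credit is $0.
Total: $417 + $0 + $0 = $417.

$417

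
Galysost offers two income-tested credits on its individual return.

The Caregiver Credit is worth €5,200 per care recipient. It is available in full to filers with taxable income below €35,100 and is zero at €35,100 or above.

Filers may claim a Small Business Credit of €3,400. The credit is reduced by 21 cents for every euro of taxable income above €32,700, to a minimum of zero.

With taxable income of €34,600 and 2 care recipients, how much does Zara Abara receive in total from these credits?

Caregiver Credit: base = 2 × €5,200 = €10,400. €34,600 is below the €35,100 cutoff, so the full €10,400 applies.
Small Business Credit: 21% of the €1,900 excess over €32,700 is €399; credit = €3,400 − €399 = €3,001.
Total: €10,400 + €3,001 = €13,401.

€13,401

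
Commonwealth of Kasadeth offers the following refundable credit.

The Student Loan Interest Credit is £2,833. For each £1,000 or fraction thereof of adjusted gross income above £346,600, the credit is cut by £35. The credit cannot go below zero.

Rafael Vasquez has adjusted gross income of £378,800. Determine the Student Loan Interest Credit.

Student Loan Interest Credit: income exceeds £346,600 by £32,200, which is 33 full-or-partial £1,000 increments; reduction = 33 × £35 = £1,155, leaving £1,678.

£1,678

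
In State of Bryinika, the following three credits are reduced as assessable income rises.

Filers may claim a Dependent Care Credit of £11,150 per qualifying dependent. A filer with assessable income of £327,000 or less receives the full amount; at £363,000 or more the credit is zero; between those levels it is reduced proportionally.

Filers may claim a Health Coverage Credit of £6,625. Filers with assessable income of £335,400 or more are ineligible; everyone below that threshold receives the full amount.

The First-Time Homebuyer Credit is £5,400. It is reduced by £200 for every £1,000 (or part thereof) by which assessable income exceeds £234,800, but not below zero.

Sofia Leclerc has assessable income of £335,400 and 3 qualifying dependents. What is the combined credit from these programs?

£25,645

Dependent Care Credit: base = 3 × £11,150 = £33,450. £335,400 is £8,400 into a £36,000 phase-out range, leaving 27,600/36,000 of the credit: £33,450 × 27,600/36,000 = £25,645.
Health Coverage Credit: £335,400 meets or exceeds the £335,400 cutoff, so the credit is £0.
First-Time Homebuyer Credit: income exceeds £234,800 by £100,600 → 101 increments × £200 = £20,200 ≥ base, so the credit is £0.
Total: £25,645 + £0 + £0 = £25,645.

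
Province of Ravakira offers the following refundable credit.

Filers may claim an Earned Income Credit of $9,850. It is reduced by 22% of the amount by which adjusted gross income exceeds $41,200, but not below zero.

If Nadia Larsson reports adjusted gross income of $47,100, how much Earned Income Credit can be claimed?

$8,552

Earned Income Credit: 22% of the $5,900 excess over $41,200 is $1,298; credit = $9,850 − $1,298 = $8,552.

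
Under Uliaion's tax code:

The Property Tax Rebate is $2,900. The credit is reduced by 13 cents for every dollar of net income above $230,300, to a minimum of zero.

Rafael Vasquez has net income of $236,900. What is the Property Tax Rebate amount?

$2,042

Property Tax Rebate: 13% of the $6,600 excess over $230,300 is $858; credit = $2,900 − $858 = $2,042.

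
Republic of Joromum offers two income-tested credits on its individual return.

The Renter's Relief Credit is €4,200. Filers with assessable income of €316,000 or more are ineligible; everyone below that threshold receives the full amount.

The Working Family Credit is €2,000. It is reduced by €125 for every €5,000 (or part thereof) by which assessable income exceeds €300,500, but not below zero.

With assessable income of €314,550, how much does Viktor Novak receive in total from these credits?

€5,825

Renter's Relief Credit: €314,550 is below the €316,000 cutoff, so the full €4,200 applies.
Working Family Credit: income exceeds €300,500 by €14,050, which is 3 full-or-partial €5,000 increments; reduction = 3 × €125 = €375, leaving €1,625.
Total: €4,200 + €1,625 = €5,825.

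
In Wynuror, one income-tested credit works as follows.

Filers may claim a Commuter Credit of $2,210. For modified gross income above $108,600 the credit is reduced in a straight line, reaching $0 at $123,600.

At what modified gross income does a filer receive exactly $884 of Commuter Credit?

$884 is 884/2,210 of the full $2,210, so 1,326/2,210 of the $15,000 range has been used: income = $108,600 + $15,000 × 1,326/2,210 = $117,600.

$117,600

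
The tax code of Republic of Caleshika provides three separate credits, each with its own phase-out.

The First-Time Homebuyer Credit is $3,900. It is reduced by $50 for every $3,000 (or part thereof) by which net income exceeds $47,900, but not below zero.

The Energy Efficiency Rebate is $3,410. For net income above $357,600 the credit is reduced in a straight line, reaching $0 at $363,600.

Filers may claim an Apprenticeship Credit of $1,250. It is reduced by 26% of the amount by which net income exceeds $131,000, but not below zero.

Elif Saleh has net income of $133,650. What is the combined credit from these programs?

$6,421

First-Time Homebuyer Credit: income exceeds $47,900 by $85,750, which is 29 full-or-partial $3,000 increments; reduction = 29 × $50 = $1,450, leaving $2,450.
Energy Efficiency Rebate: $133,650 is at or below the $357,600 threshold, so the full $3,410 applies.
Apprenticeship Credit: 26% of the $2,650 excess over $131,000 is $689; credit = $1,250 − $689 = $561.
Total: $2,450 + $3,410 + $561 = $6,421.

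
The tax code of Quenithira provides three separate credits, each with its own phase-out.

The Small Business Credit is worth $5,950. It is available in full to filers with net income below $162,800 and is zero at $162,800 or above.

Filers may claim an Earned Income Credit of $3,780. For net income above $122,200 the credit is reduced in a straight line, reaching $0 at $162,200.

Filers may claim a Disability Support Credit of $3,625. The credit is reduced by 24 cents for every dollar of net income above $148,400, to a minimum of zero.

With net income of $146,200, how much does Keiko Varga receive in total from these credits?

$11,087

Small Business Credit: $146,200 is below the $162,800 cutoff, so the full $5,950 applies.
Earned Income Credit: $146,200 is $24,000 into a $40,000 phase-out range, leaving 16,000/40,000 of the credit: $3,780 × 16,000/40,000 = $1,512.
Disability Support Credit: $146,200 is at or below the $148,400 threshold, so the full $3,625 applies.
Total: $5,950 + $1,512 + $3,625 = $11,087.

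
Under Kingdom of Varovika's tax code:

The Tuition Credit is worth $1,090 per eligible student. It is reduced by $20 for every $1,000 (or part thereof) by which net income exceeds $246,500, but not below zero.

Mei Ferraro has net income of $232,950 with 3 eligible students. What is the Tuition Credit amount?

$3,270

Tuition Credit: base = 3 × $1,090 = $3,270. $232,950 is at or below the $246,500 threshold, so the full $3,270 applies.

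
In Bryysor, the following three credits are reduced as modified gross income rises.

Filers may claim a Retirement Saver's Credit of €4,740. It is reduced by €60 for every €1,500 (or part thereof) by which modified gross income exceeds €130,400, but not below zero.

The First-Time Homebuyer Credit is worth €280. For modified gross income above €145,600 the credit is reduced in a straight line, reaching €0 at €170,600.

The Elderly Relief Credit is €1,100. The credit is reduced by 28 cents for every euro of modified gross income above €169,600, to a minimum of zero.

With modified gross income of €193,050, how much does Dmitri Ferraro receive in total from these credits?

Retirement Saver's Credit: income exceeds €130,400 by €62,650, which is 42 full-or-partial €1,500 increments; reduction = 42 × €60 = €2,520, leaving €2,220.
First-Time Homebuyer Credit: €193,050 is at or above €170,600, so the credit is €0.
Elderly Relief Credit: 28% of the €23,450 excess over €169,600 is €6,566 ≥ base, so the credit is €0.
Total: €2,220 + €0 + €0 = €2,220.

€2,220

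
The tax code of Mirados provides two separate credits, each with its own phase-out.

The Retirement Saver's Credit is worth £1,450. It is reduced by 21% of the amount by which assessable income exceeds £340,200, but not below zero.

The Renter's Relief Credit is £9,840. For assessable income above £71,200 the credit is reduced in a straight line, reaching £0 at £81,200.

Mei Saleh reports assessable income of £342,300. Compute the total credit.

£1,009

Retirement Saver's Credit: 21% of the £2,100 excess over £340,200 is £441; credit = £1,450 − £441 = £1,009.
Renter's Relief Credit: £342,300 is at or above £81,200, so the credit is £0.
Total: £1,009 + £0 = £1,009.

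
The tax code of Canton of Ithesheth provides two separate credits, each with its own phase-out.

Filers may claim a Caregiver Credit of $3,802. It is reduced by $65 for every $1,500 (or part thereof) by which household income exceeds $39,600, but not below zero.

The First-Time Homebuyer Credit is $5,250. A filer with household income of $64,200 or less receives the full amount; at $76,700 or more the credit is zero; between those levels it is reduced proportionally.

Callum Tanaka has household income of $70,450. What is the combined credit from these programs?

$5,062

Caregiver Credit: income exceeds $39,600 by $30,850, which is 21 full-or-partial $1,500 increments; reduction = 21 × $65 = $1,365, leaving $2,437.
First-Time Homebuyer Credit: $70,450 is $6,250 into a $12,500 phase-out range, leaving 6,250/12,500 of the credit: $5,250 × 6,250/12,500 = $2,625.
Total: $2,437 + $2,625 = $5,062.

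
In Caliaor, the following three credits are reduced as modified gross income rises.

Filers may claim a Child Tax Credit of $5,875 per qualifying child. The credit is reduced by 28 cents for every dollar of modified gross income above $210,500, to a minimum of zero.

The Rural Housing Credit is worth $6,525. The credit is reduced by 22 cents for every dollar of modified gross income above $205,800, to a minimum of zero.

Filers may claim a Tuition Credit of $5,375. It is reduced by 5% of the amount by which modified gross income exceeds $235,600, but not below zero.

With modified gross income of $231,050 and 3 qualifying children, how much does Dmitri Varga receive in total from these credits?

Child Tax Credit: base = 3 × $5,875 = $17,625. 28% of the $20,550 excess over $210,500 is $5,754; credit = $17,625 − $5,754 = $11,871.
Rural Housing Credit: 22% of the $25,250 excess over $205,800 is $5,555; credit = $6,525 − $5,555 = $970.
Tuition Credit: $231,050 is at or below the $235,600 threshold, so the full $5,375 applies.
Total: $11,871 + $970 + $5,375 = $18,216.

$18,216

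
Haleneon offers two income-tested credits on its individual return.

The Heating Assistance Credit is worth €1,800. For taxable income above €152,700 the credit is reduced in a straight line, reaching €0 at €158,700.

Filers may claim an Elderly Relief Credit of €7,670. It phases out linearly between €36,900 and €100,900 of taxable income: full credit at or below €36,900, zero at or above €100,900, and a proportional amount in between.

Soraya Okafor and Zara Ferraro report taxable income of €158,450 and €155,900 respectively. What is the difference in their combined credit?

€765

Soraya (€158,450): Heating Assistance Credit: €158,450 is €5,750 into a €6,000 phase-out range, leaving 250/6,000 of the credit: €1,800 × 250/6,000 = €75. Elderly Relief Credit: €158,450 is at or above €100,900, so the credit is €0. total €75 + €0 = €75
Zara (€155,900): Heating Assistance Credit: €155,900 is €3,200 into a €6,000 phase-out range, leaving 2,800/6,000 of the credit: €1,800 × 2,800/6,000 = €840. Elderly Relief Credit: €155,900 is at or above €100,900, so the credit is €0. total €840 + €0 = €840
Difference: |€75 − €840| = €765.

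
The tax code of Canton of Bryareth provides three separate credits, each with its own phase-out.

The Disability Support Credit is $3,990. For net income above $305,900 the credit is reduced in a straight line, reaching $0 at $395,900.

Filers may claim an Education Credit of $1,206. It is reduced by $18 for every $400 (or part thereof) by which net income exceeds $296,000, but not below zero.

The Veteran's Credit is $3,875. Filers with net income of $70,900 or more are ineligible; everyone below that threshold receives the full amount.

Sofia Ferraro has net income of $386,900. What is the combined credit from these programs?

Disability Support Credit: $386,900 is $81,000 into a $90,000 phase-out range, leaving 9,000/90,000 of the credit: $3,990 × 9,000/90,000 = $399.
Education Credit: income exceeds $296,000 by $90,900 → 228 increments × $18 = $4,104 ≥ base, so the credit is $0.
Veteran's Credit: $386,900 meets or exceeds the $70,900 cutoff, so the credit is $0.
Total: $399 + $0 + $0 = $399.

$399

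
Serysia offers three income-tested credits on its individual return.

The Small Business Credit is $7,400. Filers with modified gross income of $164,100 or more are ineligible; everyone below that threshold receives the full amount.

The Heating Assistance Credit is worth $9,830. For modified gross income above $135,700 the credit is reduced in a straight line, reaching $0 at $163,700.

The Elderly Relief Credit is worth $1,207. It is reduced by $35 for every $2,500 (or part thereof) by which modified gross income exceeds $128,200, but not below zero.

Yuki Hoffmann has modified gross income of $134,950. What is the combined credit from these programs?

Small Business Credit: $134,950 is below the $164,100 cutoff, so the full $7,400 applies.
Heating Assistance Credit: $134,950 is at or below the $135,700 threshold, so the full $9,830 applies.
Elderly Relief Credit: income exceeds $128,200 by $6,750, which is 3 full-or-partial $2,500 increments; reduction = 3 × $35 = $105, leaving $1,102.
Total: $7,400 + $9,830 + $1,102 = $18,332.

$18,332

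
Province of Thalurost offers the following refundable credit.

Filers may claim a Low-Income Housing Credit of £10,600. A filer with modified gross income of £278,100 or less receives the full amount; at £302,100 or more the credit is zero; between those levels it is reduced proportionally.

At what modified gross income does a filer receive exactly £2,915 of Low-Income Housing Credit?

£2,915 is 2,915/10,600 of the full £10,600, so 7,685/10,600 of the £24,000 range has been used: income = £278,100 + £24,000 × 7,685/10,600 = £295,500.

£295,500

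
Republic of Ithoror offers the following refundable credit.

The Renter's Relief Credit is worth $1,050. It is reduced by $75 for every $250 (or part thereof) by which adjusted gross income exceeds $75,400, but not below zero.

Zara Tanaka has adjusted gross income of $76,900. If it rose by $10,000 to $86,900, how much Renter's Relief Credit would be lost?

At $76,900 — income exceeds $75,400 by $1,500, which is 6 full-or-partial $250 increments; reduction = 6 × $75 = $450, leaving $600.
At $86,900 — income exceeds $75,400 by $11,500 → 46 increments × $75 = $3,450 ≥ base, so the credit is $0.
Lost: $600 − $0 = $600.

$600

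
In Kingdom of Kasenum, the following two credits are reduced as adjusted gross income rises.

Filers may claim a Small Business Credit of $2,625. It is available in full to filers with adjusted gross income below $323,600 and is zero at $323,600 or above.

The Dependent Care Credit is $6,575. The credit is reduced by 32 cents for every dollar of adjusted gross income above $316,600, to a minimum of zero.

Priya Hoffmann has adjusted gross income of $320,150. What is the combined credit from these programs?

Small Business Credit: $320,150 is below the $323,600 cutoff, so the full $2,625 applies.
Dependent Care Credit: 32% of the $3,550 excess over $316,600 is $1,136; credit = $6,575 − $1,136 = $5,439.
Total: $2,625 + $5,439 = $8,064.

$8,064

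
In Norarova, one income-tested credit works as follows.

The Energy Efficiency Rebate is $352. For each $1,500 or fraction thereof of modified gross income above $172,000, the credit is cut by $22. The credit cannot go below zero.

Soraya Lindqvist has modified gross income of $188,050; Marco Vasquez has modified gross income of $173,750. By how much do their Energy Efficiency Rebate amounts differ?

$198

Soraya ($188,050): Energy Efficiency Rebate: income exceeds $172,000 by $16,050, which is 11 full-or-partial $1,500 increments; reduction = 11 × $22 = $242, leaving $110.
Marco ($173,750): Energy Efficiency Rebate: income exceeds $172,000 by $1,750, which is 2 full-or-partial $1,500 increments; reduction = 2 × $22 = $44, leaving $308.
Difference: |$110 − $308| = $198.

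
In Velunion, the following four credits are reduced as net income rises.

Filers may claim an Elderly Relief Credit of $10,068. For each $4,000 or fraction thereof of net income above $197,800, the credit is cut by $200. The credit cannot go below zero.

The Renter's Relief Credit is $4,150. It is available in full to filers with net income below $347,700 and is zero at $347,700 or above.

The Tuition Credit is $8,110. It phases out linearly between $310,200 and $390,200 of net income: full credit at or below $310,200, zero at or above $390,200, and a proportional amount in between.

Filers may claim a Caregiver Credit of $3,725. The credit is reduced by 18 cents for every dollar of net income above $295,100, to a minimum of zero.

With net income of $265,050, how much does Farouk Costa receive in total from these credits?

$22,653

Elderly Relief Credit: income exceeds $197,800 by $67,250, which is 17 full-or-partial $4,000 increments; reduction = 17 × $200 = $3,400, leaving $6,668.
Renter's Relief Credit: $265,050 is below the $347,700 cutoff, so the full $4,150 applies.
Tuition Credit: $265,050 is at or below the $310,200 threshold, so the full $8,110 applies.
Caregiver Credit: $265,050 is at or below the $295,100 threshold, so the full $3,725 applies.
Total: $6,668 + $4,150 + $8,110 + $3,725 = $22,653.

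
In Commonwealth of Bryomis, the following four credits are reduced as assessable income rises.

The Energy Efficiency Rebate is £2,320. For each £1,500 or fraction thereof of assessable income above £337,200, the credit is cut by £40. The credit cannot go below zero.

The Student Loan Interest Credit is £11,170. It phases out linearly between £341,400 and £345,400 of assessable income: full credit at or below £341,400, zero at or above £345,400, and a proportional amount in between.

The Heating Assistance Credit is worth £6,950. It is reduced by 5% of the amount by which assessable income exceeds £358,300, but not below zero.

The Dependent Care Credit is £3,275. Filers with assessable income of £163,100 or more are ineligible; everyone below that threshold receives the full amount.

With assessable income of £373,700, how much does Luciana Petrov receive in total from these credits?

Energy Efficiency Rebate: income exceeds £337,200 by £36,500, which is 25 full-or-partial £1,500 increments; reduction = 25 × £40 = £1,000, leaving £1,320.
Student Loan Interest Credit: £373,700 is at or above £345,400, so the credit is £0.
Heating Assistance Credit: 5% of the £15,400 excess over £358,300 is £770; credit = £6,950 − £770 = £6,180.
Dependent Care Credit: £373,700 meets or exceeds the £163,100 cutoff, so the credit is £0.
Total: £1,320 + £0 + £6,180 + £0 = £7,500.

£7,500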